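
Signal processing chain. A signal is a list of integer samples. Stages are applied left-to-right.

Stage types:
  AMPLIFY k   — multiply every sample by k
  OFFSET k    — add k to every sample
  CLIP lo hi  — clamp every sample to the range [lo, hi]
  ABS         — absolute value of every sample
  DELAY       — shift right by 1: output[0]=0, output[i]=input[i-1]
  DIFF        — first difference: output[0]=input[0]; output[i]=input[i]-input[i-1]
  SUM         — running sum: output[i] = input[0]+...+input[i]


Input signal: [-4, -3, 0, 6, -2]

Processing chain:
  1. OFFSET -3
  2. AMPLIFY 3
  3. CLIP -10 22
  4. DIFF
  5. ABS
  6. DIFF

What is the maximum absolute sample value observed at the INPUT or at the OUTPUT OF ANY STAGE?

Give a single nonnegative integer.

Answer: 21

Derivation:
Input: [-4, -3, 0, 6, -2] (max |s|=6)
Stage 1 (OFFSET -3): -4+-3=-7, -3+-3=-6, 0+-3=-3, 6+-3=3, -2+-3=-5 -> [-7, -6, -3, 3, -5] (max |s|=7)
Stage 2 (AMPLIFY 3): -7*3=-21, -6*3=-18, -3*3=-9, 3*3=9, -5*3=-15 -> [-21, -18, -9, 9, -15] (max |s|=21)
Stage 3 (CLIP -10 22): clip(-21,-10,22)=-10, clip(-18,-10,22)=-10, clip(-9,-10,22)=-9, clip(9,-10,22)=9, clip(-15,-10,22)=-10 -> [-10, -10, -9, 9, -10] (max |s|=10)
Stage 4 (DIFF): s[0]=-10, -10--10=0, -9--10=1, 9--9=18, -10-9=-19 -> [-10, 0, 1, 18, -19] (max |s|=19)
Stage 5 (ABS): |-10|=10, |0|=0, |1|=1, |18|=18, |-19|=19 -> [10, 0, 1, 18, 19] (max |s|=19)
Stage 6 (DIFF): s[0]=10, 0-10=-10, 1-0=1, 18-1=17, 19-18=1 -> [10, -10, 1, 17, 1] (max |s|=17)
Overall max amplitude: 21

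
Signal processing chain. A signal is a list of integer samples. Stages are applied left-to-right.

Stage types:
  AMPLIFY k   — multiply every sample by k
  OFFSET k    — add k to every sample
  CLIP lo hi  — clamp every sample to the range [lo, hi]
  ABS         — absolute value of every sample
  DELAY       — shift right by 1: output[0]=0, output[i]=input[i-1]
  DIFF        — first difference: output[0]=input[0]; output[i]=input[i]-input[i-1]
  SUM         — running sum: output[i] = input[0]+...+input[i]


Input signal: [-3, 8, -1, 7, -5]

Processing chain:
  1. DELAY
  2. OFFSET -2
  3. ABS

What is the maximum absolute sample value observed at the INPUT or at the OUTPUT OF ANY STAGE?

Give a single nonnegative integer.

Answer: 8

Derivation:
Input: [-3, 8, -1, 7, -5] (max |s|=8)
Stage 1 (DELAY): [0, -3, 8, -1, 7] = [0, -3, 8, -1, 7] -> [0, -3, 8, -1, 7] (max |s|=8)
Stage 2 (OFFSET -2): 0+-2=-2, -3+-2=-5, 8+-2=6, -1+-2=-3, 7+-2=5 -> [-2, -5, 6, -3, 5] (max |s|=6)
Stage 3 (ABS): |-2|=2, |-5|=5, |6|=6, |-3|=3, |5|=5 -> [2, 5, 6, 3, 5] (max |s|=6)
Overall max amplitude: 8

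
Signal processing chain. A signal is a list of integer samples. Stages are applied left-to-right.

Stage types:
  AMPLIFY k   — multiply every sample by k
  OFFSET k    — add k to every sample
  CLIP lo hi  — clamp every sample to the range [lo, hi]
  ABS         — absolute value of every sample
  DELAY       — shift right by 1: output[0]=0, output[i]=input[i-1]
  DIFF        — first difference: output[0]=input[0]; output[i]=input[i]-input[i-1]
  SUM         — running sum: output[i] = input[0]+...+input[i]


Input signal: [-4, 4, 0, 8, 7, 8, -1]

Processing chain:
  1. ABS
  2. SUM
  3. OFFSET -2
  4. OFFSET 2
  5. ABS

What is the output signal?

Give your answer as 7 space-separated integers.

Input: [-4, 4, 0, 8, 7, 8, -1]
Stage 1 (ABS): |-4|=4, |4|=4, |0|=0, |8|=8, |7|=7, |8|=8, |-1|=1 -> [4, 4, 0, 8, 7, 8, 1]
Stage 2 (SUM): sum[0..0]=4, sum[0..1]=8, sum[0..2]=8, sum[0..3]=16, sum[0..4]=23, sum[0..5]=31, sum[0..6]=32 -> [4, 8, 8, 16, 23, 31, 32]
Stage 3 (OFFSET -2): 4+-2=2, 8+-2=6, 8+-2=6, 16+-2=14, 23+-2=21, 31+-2=29, 32+-2=30 -> [2, 6, 6, 14, 21, 29, 30]
Stage 4 (OFFSET 2): 2+2=4, 6+2=8, 6+2=8, 14+2=16, 21+2=23, 29+2=31, 30+2=32 -> [4, 8, 8, 16, 23, 31, 32]
Stage 5 (ABS): |4|=4, |8|=8, |8|=8, |16|=16, |23|=23, |31|=31, |32|=32 -> [4, 8, 8, 16, 23, 31, 32]

Answer: 4 8 8 16 23 31 32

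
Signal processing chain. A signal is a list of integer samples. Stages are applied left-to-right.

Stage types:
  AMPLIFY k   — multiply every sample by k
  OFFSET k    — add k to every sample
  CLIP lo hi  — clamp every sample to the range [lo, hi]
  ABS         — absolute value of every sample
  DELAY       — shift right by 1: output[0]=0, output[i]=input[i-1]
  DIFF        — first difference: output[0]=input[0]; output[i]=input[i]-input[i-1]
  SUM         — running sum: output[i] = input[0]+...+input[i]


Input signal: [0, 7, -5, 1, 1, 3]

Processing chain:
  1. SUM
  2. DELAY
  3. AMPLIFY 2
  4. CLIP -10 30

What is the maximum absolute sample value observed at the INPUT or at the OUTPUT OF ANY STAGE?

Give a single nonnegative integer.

Input: [0, 7, -5, 1, 1, 3] (max |s|=7)
Stage 1 (SUM): sum[0..0]=0, sum[0..1]=7, sum[0..2]=2, sum[0..3]=3, sum[0..4]=4, sum[0..5]=7 -> [0, 7, 2, 3, 4, 7] (max |s|=7)
Stage 2 (DELAY): [0, 0, 7, 2, 3, 4] = [0, 0, 7, 2, 3, 4] -> [0, 0, 7, 2, 3, 4] (max |s|=7)
Stage 3 (AMPLIFY 2): 0*2=0, 0*2=0, 7*2=14, 2*2=4, 3*2=6, 4*2=8 -> [0, 0, 14, 4, 6, 8] (max |s|=14)
Stage 4 (CLIP -10 30): clip(0,-10,30)=0, clip(0,-10,30)=0, clip(14,-10,30)=14, clip(4,-10,30)=4, clip(6,-10,30)=6, clip(8,-10,30)=8 -> [0, 0, 14, 4, 6, 8] (max |s|=14)
Overall max amplitude: 14

Answer: 14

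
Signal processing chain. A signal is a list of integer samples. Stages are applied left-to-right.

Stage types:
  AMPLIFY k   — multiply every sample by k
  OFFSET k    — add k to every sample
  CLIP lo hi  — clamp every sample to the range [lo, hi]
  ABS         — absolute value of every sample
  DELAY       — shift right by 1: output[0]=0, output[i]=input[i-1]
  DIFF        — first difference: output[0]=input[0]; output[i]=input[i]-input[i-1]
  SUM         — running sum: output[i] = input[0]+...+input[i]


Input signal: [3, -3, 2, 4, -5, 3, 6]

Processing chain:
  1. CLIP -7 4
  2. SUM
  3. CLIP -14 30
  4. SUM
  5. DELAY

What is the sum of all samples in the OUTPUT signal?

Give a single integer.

Answer: 50

Derivation:
Input: [3, -3, 2, 4, -5, 3, 6]
Stage 1 (CLIP -7 4): clip(3,-7,4)=3, clip(-3,-7,4)=-3, clip(2,-7,4)=2, clip(4,-7,4)=4, clip(-5,-7,4)=-5, clip(3,-7,4)=3, clip(6,-7,4)=4 -> [3, -3, 2, 4, -5, 3, 4]
Stage 2 (SUM): sum[0..0]=3, sum[0..1]=0, sum[0..2]=2, sum[0..3]=6, sum[0..4]=1, sum[0..5]=4, sum[0..6]=8 -> [3, 0, 2, 6, 1, 4, 8]
Stage 3 (CLIP -14 30): clip(3,-14,30)=3, clip(0,-14,30)=0, clip(2,-14,30)=2, clip(6,-14,30)=6, clip(1,-14,30)=1, clip(4,-14,30)=4, clip(8,-14,30)=8 -> [3, 0, 2, 6, 1, 4, 8]
Stage 4 (SUM): sum[0..0]=3, sum[0..1]=3, sum[0..2]=5, sum[0..3]=11, sum[0..4]=12, sum[0..5]=16, sum[0..6]=24 -> [3, 3, 5, 11, 12, 16, 24]
Stage 5 (DELAY): [0, 3, 3, 5, 11, 12, 16] = [0, 3, 3, 5, 11, 12, 16] -> [0, 3, 3, 5, 11, 12, 16]
Output sum: 50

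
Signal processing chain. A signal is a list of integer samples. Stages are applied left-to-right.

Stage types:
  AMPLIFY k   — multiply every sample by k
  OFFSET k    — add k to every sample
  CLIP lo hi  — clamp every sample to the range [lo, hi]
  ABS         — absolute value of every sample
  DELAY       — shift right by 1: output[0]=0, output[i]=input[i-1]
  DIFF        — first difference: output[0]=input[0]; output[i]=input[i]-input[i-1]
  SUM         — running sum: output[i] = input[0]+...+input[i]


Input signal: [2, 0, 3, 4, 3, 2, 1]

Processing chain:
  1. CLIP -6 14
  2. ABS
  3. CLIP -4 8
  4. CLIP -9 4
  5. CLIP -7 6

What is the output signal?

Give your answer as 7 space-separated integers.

Answer: 2 0 3 4 3 2 1

Derivation:
Input: [2, 0, 3, 4, 3, 2, 1]
Stage 1 (CLIP -6 14): clip(2,-6,14)=2, clip(0,-6,14)=0, clip(3,-6,14)=3, clip(4,-6,14)=4, clip(3,-6,14)=3, clip(2,-6,14)=2, clip(1,-6,14)=1 -> [2, 0, 3, 4, 3, 2, 1]
Stage 2 (ABS): |2|=2, |0|=0, |3|=3, |4|=4, |3|=3, |2|=2, |1|=1 -> [2, 0, 3, 4, 3, 2, 1]
Stage 3 (CLIP -4 8): clip(2,-4,8)=2, clip(0,-4,8)=0, clip(3,-4,8)=3, clip(4,-4,8)=4, clip(3,-4,8)=3, clip(2,-4,8)=2, clip(1,-4,8)=1 -> [2, 0, 3, 4, 3, 2, 1]
Stage 4 (CLIP -9 4): clip(2,-9,4)=2, clip(0,-9,4)=0, clip(3,-9,4)=3, clip(4,-9,4)=4, clip(3,-9,4)=3, clip(2,-9,4)=2, clip(1,-9,4)=1 -> [2, 0, 3, 4, 3, 2, 1]
Stage 5 (CLIP -7 6): clip(2,-7,6)=2, clip(0,-7,6)=0, clip(3,-7,6)=3, clip(4,-7,6)=4, clip(3,-7,6)=3, clip(2,-7,6)=2, clip(1,-7,6)=1 -> [2, 0, 3, 4, 3, 2, 1]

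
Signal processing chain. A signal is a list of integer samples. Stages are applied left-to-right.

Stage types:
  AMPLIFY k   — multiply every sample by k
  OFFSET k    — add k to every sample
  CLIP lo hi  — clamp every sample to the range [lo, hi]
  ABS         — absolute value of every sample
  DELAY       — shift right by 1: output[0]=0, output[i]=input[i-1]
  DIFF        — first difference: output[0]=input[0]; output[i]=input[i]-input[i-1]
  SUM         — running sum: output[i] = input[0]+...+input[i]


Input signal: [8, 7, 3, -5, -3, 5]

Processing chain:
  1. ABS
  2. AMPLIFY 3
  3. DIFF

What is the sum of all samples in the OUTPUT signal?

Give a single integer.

Answer: 15

Derivation:
Input: [8, 7, 3, -5, -3, 5]
Stage 1 (ABS): |8|=8, |7|=7, |3|=3, |-5|=5, |-3|=3, |5|=5 -> [8, 7, 3, 5, 3, 5]
Stage 2 (AMPLIFY 3): 8*3=24, 7*3=21, 3*3=9, 5*3=15, 3*3=9, 5*3=15 -> [24, 21, 9, 15, 9, 15]
Stage 3 (DIFF): s[0]=24, 21-24=-3, 9-21=-12, 15-9=6, 9-15=-6, 15-9=6 -> [24, -3, -12, 6, -6, 6]
Output sum: 15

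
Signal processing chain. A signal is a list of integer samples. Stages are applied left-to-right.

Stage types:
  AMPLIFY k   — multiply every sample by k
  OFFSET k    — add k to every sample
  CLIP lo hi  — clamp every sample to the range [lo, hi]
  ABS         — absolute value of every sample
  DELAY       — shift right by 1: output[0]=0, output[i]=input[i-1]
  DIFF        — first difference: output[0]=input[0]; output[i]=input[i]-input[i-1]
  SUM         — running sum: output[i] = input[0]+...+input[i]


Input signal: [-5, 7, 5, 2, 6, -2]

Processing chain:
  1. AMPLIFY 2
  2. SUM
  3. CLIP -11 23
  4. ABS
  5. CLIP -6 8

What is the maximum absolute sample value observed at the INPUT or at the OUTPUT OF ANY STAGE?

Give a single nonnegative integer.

Input: [-5, 7, 5, 2, 6, -2] (max |s|=7)
Stage 1 (AMPLIFY 2): -5*2=-10, 7*2=14, 5*2=10, 2*2=4, 6*2=12, -2*2=-4 -> [-10, 14, 10, 4, 12, -4] (max |s|=14)
Stage 2 (SUM): sum[0..0]=-10, sum[0..1]=4, sum[0..2]=14, sum[0..3]=18, sum[0..4]=30, sum[0..5]=26 -> [-10, 4, 14, 18, 30, 26] (max |s|=30)
Stage 3 (CLIP -11 23): clip(-10,-11,23)=-10, clip(4,-11,23)=4, clip(14,-11,23)=14, clip(18,-11,23)=18, clip(30,-11,23)=23, clip(26,-11,23)=23 -> [-10, 4, 14, 18, 23, 23] (max |s|=23)
Stage 4 (ABS): |-10|=10, |4|=4, |14|=14, |18|=18, |23|=23, |23|=23 -> [10, 4, 14, 18, 23, 23] (max |s|=23)
Stage 5 (CLIP -6 8): clip(10,-6,8)=8, clip(4,-6,8)=4, clip(14,-6,8)=8, clip(18,-6,8)=8, clip(23,-6,8)=8, clip(23,-6,8)=8 -> [8, 4, 8, 8, 8, 8] (max |s|=8)
Overall max amplitude: 30

Answer: 30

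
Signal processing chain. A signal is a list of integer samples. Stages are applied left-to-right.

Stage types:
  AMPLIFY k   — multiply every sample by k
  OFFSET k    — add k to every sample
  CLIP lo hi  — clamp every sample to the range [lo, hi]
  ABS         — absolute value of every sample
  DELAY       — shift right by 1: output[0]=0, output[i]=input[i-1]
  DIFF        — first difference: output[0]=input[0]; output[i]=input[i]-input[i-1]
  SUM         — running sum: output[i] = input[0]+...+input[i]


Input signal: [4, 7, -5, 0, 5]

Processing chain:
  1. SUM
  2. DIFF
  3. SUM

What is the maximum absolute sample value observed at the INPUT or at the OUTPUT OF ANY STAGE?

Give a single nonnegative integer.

Answer: 11

Derivation:
Input: [4, 7, -5, 0, 5] (max |s|=7)
Stage 1 (SUM): sum[0..0]=4, sum[0..1]=11, sum[0..2]=6, sum[0..3]=6, sum[0..4]=11 -> [4, 11, 6, 6, 11] (max |s|=11)
Stage 2 (DIFF): s[0]=4, 11-4=7, 6-11=-5, 6-6=0, 11-6=5 -> [4, 7, -5, 0, 5] (max |s|=7)
Stage 3 (SUM): sum[0..0]=4, sum[0..1]=11, sum[0..2]=6, sum[0..3]=6, sum[0..4]=11 -> [4, 11, 6, 6, 11] (max |s|=11)
Overall max amplitude: 11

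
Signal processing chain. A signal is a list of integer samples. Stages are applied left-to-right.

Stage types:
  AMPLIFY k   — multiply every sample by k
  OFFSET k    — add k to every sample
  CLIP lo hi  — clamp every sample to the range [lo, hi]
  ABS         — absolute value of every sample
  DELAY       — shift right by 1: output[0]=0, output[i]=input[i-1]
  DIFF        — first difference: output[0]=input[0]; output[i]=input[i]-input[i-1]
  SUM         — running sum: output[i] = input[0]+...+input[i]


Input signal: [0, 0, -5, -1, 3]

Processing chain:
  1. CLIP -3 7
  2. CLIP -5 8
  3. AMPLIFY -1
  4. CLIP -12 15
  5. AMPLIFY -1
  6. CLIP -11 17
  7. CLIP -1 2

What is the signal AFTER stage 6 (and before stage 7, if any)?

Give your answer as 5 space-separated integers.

Answer: 0 0 -3 -1 3

Derivation:
Input: [0, 0, -5, -1, 3]
Stage 1 (CLIP -3 7): clip(0,-3,7)=0, clip(0,-3,7)=0, clip(-5,-3,7)=-3, clip(-1,-3,7)=-1, clip(3,-3,7)=3 -> [0, 0, -3, -1, 3]
Stage 2 (CLIP -5 8): clip(0,-5,8)=0, clip(0,-5,8)=0, clip(-3,-5,8)=-3, clip(-1,-5,8)=-1, clip(3,-5,8)=3 -> [0, 0, -3, -1, 3]
Stage 3 (AMPLIFY -1): 0*-1=0, 0*-1=0, -3*-1=3, -1*-1=1, 3*-1=-3 -> [0, 0, 3, 1, -3]
Stage 4 (CLIP -12 15): clip(0,-12,15)=0, clip(0,-12,15)=0, clip(3,-12,15)=3, clip(1,-12,15)=1, clip(-3,-12,15)=-3 -> [0, 0, 3, 1, -3]
Stage 5 (AMPLIFY -1): 0*-1=0, 0*-1=0, 3*-1=-3, 1*-1=-1, -3*-1=3 -> [0, 0, -3, -1, 3]
Stage 6 (CLIP -11 17): clip(0,-11,17)=0, clip(0,-11,17)=0, clip(-3,-11,17)=-3, clip(-1,-11,17)=-1, clip(3,-11,17)=3 -> [0, 0, -3, -1, 3]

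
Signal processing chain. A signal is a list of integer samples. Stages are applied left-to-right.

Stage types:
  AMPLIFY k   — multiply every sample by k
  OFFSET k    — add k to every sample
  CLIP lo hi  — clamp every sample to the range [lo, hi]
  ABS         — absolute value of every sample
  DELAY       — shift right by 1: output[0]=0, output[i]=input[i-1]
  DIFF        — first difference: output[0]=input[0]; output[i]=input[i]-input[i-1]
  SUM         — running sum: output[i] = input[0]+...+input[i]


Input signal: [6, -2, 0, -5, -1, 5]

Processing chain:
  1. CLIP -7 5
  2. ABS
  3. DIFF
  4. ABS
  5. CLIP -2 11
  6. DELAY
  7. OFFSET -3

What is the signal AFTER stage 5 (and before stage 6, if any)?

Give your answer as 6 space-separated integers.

Input: [6, -2, 0, -5, -1, 5]
Stage 1 (CLIP -7 5): clip(6,-7,5)=5, clip(-2,-7,5)=-2, clip(0,-7,5)=0, clip(-5,-7,5)=-5, clip(-1,-7,5)=-1, clip(5,-7,5)=5 -> [5, -2, 0, -5, -1, 5]
Stage 2 (ABS): |5|=5, |-2|=2, |0|=0, |-5|=5, |-1|=1, |5|=5 -> [5, 2, 0, 5, 1, 5]
Stage 3 (DIFF): s[0]=5, 2-5=-3, 0-2=-2, 5-0=5, 1-5=-4, 5-1=4 -> [5, -3, -2, 5, -4, 4]
Stage 4 (ABS): |5|=5, |-3|=3, |-2|=2, |5|=5, |-4|=4, |4|=4 -> [5, 3, 2, 5, 4, 4]
Stage 5 (CLIP -2 11): clip(5,-2,11)=5, clip(3,-2,11)=3, clip(2,-2,11)=2, clip(5,-2,11)=5, clip(4,-2,11)=4, clip(4,-2,11)=4 -> [5, 3, 2, 5, 4, 4]

Answer: 5 3 2 5 4 4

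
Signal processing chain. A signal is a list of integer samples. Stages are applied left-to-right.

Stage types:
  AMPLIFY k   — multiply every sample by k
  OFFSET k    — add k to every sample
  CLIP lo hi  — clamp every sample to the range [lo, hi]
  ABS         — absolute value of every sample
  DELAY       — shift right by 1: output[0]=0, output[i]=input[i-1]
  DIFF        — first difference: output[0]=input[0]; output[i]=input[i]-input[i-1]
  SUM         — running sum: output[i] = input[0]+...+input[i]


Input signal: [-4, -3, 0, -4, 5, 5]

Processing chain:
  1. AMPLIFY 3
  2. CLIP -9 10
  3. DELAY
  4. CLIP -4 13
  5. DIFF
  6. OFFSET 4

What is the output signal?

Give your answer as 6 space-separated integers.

Answer: 4 0 4 8 0 18

Derivation:
Input: [-4, -3, 0, -4, 5, 5]
Stage 1 (AMPLIFY 3): -4*3=-12, -3*3=-9, 0*3=0, -4*3=-12, 5*3=15, 5*3=15 -> [-12, -9, 0, -12, 15, 15]
Stage 2 (CLIP -9 10): clip(-12,-9,10)=-9, clip(-9,-9,10)=-9, clip(0,-9,10)=0, clip(-12,-9,10)=-9, clip(15,-9,10)=10, clip(15,-9,10)=10 -> [-9, -9, 0, -9, 10, 10]
Stage 3 (DELAY): [0, -9, -9, 0, -9, 10] = [0, -9, -9, 0, -9, 10] -> [0, -9, -9, 0, -9, 10]
Stage 4 (CLIP -4 13): clip(0,-4,13)=0, clip(-9,-4,13)=-4, clip(-9,-4,13)=-4, clip(0,-4,13)=0, clip(-9,-4,13)=-4, clip(10,-4,13)=10 -> [0, -4, -4, 0, -4, 10]
Stage 5 (DIFF): s[0]=0, -4-0=-4, -4--4=0, 0--4=4, -4-0=-4, 10--4=14 -> [0, -4, 0, 4, -4, 14]
Stage 6 (OFFSET 4): 0+4=4, -4+4=0, 0+4=4, 4+4=8, -4+4=0, 14+4=18 -> [4, 0, 4, 8, 0, 18]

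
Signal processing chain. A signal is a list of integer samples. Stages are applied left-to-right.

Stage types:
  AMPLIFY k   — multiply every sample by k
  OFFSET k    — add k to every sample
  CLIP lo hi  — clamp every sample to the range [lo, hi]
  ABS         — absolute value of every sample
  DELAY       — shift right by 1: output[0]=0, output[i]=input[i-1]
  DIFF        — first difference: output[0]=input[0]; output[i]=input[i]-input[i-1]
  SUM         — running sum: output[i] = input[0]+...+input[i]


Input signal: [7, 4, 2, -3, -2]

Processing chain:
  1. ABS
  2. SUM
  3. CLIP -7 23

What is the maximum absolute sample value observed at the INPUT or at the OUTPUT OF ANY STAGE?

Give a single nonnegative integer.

Answer: 18

Derivation:
Input: [7, 4, 2, -3, -2] (max |s|=7)
Stage 1 (ABS): |7|=7, |4|=4, |2|=2, |-3|=3, |-2|=2 -> [7, 4, 2, 3, 2] (max |s|=7)
Stage 2 (SUM): sum[0..0]=7, sum[0..1]=11, sum[0..2]=13, sum[0..3]=16, sum[0..4]=18 -> [7, 11, 13, 16, 18] (max |s|=18)
Stage 3 (CLIP -7 23): clip(7,-7,23)=7, clip(11,-7,23)=11, clip(13,-7,23)=13, clip(16,-7,23)=16, clip(18,-7,23)=18 -> [7, 11, 13, 16, 18] (max |s|=18)
Overall max amplitude: 18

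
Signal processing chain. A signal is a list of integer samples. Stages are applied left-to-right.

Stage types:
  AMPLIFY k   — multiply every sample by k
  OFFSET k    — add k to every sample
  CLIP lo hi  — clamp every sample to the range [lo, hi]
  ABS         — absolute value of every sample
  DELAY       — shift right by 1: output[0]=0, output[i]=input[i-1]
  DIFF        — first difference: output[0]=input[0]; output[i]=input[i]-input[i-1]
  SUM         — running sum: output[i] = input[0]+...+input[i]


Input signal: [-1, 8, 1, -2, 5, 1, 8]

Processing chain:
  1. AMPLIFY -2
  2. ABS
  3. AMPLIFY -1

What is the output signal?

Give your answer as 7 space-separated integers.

Input: [-1, 8, 1, -2, 5, 1, 8]
Stage 1 (AMPLIFY -2): -1*-2=2, 8*-2=-16, 1*-2=-2, -2*-2=4, 5*-2=-10, 1*-2=-2, 8*-2=-16 -> [2, -16, -2, 4, -10, -2, -16]
Stage 2 (ABS): |2|=2, |-16|=16, |-2|=2, |4|=4, |-10|=10, |-2|=2, |-16|=16 -> [2, 16, 2, 4, 10, 2, 16]
Stage 3 (AMPLIFY -1): 2*-1=-2, 16*-1=-16, 2*-1=-2, 4*-1=-4, 10*-1=-10, 2*-1=-2, 16*-1=-16 -> [-2, -16, -2, -4, -10, -2, -16]

Answer: -2 -16 -2 -4 -10 -2 -16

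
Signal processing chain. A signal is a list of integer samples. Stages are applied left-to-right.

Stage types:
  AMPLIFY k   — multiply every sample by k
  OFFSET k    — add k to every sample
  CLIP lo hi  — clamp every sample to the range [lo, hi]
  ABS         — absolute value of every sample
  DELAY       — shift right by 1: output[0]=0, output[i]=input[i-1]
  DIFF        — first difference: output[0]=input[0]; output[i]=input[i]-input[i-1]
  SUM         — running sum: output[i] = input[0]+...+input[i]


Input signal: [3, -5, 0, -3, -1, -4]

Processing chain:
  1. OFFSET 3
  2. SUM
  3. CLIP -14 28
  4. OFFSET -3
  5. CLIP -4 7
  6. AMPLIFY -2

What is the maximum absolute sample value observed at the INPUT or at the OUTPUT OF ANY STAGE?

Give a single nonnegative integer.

Input: [3, -5, 0, -3, -1, -4] (max |s|=5)
Stage 1 (OFFSET 3): 3+3=6, -5+3=-2, 0+3=3, -3+3=0, -1+3=2, -4+3=-1 -> [6, -2, 3, 0, 2, -1] (max |s|=6)
Stage 2 (SUM): sum[0..0]=6, sum[0..1]=4, sum[0..2]=7, sum[0..3]=7, sum[0..4]=9, sum[0..5]=8 -> [6, 4, 7, 7, 9, 8] (max |s|=9)
Stage 3 (CLIP -14 28): clip(6,-14,28)=6, clip(4,-14,28)=4, clip(7,-14,28)=7, clip(7,-14,28)=7, clip(9,-14,28)=9, clip(8,-14,28)=8 -> [6, 4, 7, 7, 9, 8] (max |s|=9)
Stage 4 (OFFSET -3): 6+-3=3, 4+-3=1, 7+-3=4, 7+-3=4, 9+-3=6, 8+-3=5 -> [3, 1, 4, 4, 6, 5] (max |s|=6)
Stage 5 (CLIP -4 7): clip(3,-4,7)=3, clip(1,-4,7)=1, clip(4,-4,7)=4, clip(4,-4,7)=4, clip(6,-4,7)=6, clip(5,-4,7)=5 -> [3, 1, 4, 4, 6, 5] (max |s|=6)
Stage 6 (AMPLIFY -2): 3*-2=-6, 1*-2=-2, 4*-2=-8, 4*-2=-8, 6*-2=-12, 5*-2=-10 -> [-6, -2, -8, -8, -12, -10] (max |s|=12)
Overall max amplitude: 12

Answer: 12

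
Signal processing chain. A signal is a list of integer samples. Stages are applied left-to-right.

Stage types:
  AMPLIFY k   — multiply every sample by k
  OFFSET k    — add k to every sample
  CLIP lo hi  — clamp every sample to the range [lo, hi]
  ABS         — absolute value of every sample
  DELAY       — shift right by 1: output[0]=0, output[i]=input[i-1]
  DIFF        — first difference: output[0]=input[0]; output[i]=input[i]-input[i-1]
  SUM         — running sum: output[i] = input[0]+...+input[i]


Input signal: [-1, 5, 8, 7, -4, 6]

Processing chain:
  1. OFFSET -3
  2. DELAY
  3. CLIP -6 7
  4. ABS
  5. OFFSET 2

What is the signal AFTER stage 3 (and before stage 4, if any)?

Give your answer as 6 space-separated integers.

Input: [-1, 5, 8, 7, -4, 6]
Stage 1 (OFFSET -3): -1+-3=-4, 5+-3=2, 8+-3=5, 7+-3=4, -4+-3=-7, 6+-3=3 -> [-4, 2, 5, 4, -7, 3]
Stage 2 (DELAY): [0, -4, 2, 5, 4, -7] = [0, -4, 2, 5, 4, -7] -> [0, -4, 2, 5, 4, -7]
Stage 3 (CLIP -6 7): clip(0,-6,7)=0, clip(-4,-6,7)=-4, clip(2,-6,7)=2, clip(5,-6,7)=5, clip(4,-6,7)=4, clip(-7,-6,7)=-6 -> [0, -4, 2, 5, 4, -6]

Answer: 0 -4 2 5 4 -6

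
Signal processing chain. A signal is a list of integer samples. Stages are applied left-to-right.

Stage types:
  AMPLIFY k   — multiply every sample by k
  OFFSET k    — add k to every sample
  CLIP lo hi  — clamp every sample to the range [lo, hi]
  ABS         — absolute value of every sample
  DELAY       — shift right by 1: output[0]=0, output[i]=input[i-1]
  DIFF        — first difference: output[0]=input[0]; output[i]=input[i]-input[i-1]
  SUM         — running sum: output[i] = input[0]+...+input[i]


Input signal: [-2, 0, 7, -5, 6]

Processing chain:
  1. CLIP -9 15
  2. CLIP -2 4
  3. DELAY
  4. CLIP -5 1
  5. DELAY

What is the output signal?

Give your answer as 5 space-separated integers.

Answer: 0 0 -2 0 1

Derivation:
Input: [-2, 0, 7, -5, 6]
Stage 1 (CLIP -9 15): clip(-2,-9,15)=-2, clip(0,-9,15)=0, clip(7,-9,15)=7, clip(-5,-9,15)=-5, clip(6,-9,15)=6 -> [-2, 0, 7, -5, 6]
Stage 2 (CLIP -2 4): clip(-2,-2,4)=-2, clip(0,-2,4)=0, clip(7,-2,4)=4, clip(-5,-2,4)=-2, clip(6,-2,4)=4 -> [-2, 0, 4, -2, 4]
Stage 3 (DELAY): [0, -2, 0, 4, -2] = [0, -2, 0, 4, -2] -> [0, -2, 0, 4, -2]
Stage 4 (CLIP -5 1): clip(0,-5,1)=0, clip(-2,-5,1)=-2, clip(0,-5,1)=0, clip(4,-5,1)=1, clip(-2,-5,1)=-2 -> [0, -2, 0, 1, -2]
Stage 5 (DELAY): [0, 0, -2, 0, 1] = [0, 0, -2, 0, 1] -> [0, 0, -2, 0, 1]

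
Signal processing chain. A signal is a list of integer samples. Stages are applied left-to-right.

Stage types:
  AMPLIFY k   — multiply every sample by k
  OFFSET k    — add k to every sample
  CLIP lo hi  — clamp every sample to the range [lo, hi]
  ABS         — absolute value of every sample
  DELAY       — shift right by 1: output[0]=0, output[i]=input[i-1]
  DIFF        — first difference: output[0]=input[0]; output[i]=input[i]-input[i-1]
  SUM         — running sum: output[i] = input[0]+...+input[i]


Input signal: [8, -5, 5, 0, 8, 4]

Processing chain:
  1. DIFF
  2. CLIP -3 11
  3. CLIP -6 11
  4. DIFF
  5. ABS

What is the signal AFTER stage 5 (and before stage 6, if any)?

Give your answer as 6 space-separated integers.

Input: [8, -5, 5, 0, 8, 4]
Stage 1 (DIFF): s[0]=8, -5-8=-13, 5--5=10, 0-5=-5, 8-0=8, 4-8=-4 -> [8, -13, 10, -5, 8, -4]
Stage 2 (CLIP -3 11): clip(8,-3,11)=8, clip(-13,-3,11)=-3, clip(10,-3,11)=10, clip(-5,-3,11)=-3, clip(8,-3,11)=8, clip(-4,-3,11)=-3 -> [8, -3, 10, -3, 8, -3]
Stage 3 (CLIP -6 11): clip(8,-6,11)=8, clip(-3,-6,11)=-3, clip(10,-6,11)=10, clip(-3,-6,11)=-3, clip(8,-6,11)=8, clip(-3,-6,11)=-3 -> [8, -3, 10, -3, 8, -3]
Stage 4 (DIFF): s[0]=8, -3-8=-11, 10--3=13, -3-10=-13, 8--3=11, -3-8=-11 -> [8, -11, 13, -13, 11, -11]
Stage 5 (ABS): |8|=8, |-11|=11, |13|=13, |-13|=13, |11|=11, |-11|=11 -> [8, 11, 13, 13, 11, 11]

Answer: 8 11 13 13 11 11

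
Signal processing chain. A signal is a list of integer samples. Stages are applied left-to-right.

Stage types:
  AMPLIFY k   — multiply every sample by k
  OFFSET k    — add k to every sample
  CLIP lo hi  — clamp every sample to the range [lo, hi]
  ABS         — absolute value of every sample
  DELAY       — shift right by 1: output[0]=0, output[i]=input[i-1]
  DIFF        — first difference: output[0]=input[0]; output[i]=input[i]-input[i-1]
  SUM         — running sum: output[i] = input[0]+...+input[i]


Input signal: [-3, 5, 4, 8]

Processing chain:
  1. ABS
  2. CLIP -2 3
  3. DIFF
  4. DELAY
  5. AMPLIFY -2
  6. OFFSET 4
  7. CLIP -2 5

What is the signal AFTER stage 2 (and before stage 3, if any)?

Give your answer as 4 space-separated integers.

Input: [-3, 5, 4, 8]
Stage 1 (ABS): |-3|=3, |5|=5, |4|=4, |8|=8 -> [3, 5, 4, 8]
Stage 2 (CLIP -2 3): clip(3,-2,3)=3, clip(5,-2,3)=3, clip(4,-2,3)=3, clip(8,-2,3)=3 -> [3, 3, 3, 3]

Answer: 3 3 3 3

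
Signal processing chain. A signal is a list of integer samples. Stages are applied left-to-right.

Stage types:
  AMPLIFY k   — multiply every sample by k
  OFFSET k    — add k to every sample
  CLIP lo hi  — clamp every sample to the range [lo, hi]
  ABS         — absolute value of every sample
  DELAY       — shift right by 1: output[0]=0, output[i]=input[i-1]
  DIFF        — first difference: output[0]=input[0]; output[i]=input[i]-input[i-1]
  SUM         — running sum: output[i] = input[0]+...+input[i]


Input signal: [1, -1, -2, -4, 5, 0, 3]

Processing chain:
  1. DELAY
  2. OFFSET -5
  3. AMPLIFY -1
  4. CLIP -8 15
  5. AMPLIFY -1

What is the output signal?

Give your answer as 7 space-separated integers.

Answer: -5 -4 -6 -7 -9 0 -5

Derivation:
Input: [1, -1, -2, -4, 5, 0, 3]
Stage 1 (DELAY): [0, 1, -1, -2, -4, 5, 0] = [0, 1, -1, -2, -4, 5, 0] -> [0, 1, -1, -2, -4, 5, 0]
Stage 2 (OFFSET -5): 0+-5=-5, 1+-5=-4, -1+-5=-6, -2+-5=-7, -4+-5=-9, 5+-5=0, 0+-5=-5 -> [-5, -4, -6, -7, -9, 0, -5]
Stage 3 (AMPLIFY -1): -5*-1=5, -4*-1=4, -6*-1=6, -7*-1=7, -9*-1=9, 0*-1=0, -5*-1=5 -> [5, 4, 6, 7, 9, 0, 5]
Stage 4 (CLIP -8 15): clip(5,-8,15)=5, clip(4,-8,15)=4, clip(6,-8,15)=6, clip(7,-8,15)=7, clip(9,-8,15)=9, clip(0,-8,15)=0, clip(5,-8,15)=5 -> [5, 4, 6, 7, 9, 0, 5]
Stage 5 (AMPLIFY -1): 5*-1=-5, 4*-1=-4, 6*-1=-6, 7*-1=-7, 9*-1=-9, 0*-1=0, 5*-1=-5 -> [-5, -4, -6, -7, -9, 0, -5]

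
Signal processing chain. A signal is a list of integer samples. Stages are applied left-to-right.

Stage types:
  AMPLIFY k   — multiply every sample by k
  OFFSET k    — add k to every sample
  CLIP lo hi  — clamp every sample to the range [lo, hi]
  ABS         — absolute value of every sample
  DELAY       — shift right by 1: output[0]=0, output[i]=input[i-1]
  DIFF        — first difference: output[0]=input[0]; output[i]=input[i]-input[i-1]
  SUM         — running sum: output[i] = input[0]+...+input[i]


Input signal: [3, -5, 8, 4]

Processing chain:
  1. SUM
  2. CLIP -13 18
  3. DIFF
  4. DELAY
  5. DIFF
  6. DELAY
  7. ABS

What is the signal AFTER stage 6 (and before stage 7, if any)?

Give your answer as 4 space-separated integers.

Input: [3, -5, 8, 4]
Stage 1 (SUM): sum[0..0]=3, sum[0..1]=-2, sum[0..2]=6, sum[0..3]=10 -> [3, -2, 6, 10]
Stage 2 (CLIP -13 18): clip(3,-13,18)=3, clip(-2,-13,18)=-2, clip(6,-13,18)=6, clip(10,-13,18)=10 -> [3, -2, 6, 10]
Stage 3 (DIFF): s[0]=3, -2-3=-5, 6--2=8, 10-6=4 -> [3, -5, 8, 4]
Stage 4 (DELAY): [0, 3, -5, 8] = [0, 3, -5, 8] -> [0, 3, -5, 8]
Stage 5 (DIFF): s[0]=0, 3-0=3, -5-3=-8, 8--5=13 -> [0, 3, -8, 13]
Stage 6 (DELAY): [0, 0, 3, -8] = [0, 0, 3, -8] -> [0, 0, 3, -8]

Answer: 0 0 3 -8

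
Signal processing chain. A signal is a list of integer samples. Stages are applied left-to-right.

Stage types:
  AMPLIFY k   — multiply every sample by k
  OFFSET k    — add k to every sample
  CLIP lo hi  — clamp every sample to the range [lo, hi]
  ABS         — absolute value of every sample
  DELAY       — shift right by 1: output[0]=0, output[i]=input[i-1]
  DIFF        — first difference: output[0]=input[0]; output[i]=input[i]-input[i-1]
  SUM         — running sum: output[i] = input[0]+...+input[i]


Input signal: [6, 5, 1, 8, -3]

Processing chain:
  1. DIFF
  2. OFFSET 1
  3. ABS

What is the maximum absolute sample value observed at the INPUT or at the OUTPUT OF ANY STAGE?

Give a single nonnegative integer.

Input: [6, 5, 1, 8, -3] (max |s|=8)
Stage 1 (DIFF): s[0]=6, 5-6=-1, 1-5=-4, 8-1=7, -3-8=-11 -> [6, -1, -4, 7, -11] (max |s|=11)
Stage 2 (OFFSET 1): 6+1=7, -1+1=0, -4+1=-3, 7+1=8, -11+1=-10 -> [7, 0, -3, 8, -10] (max |s|=10)
Stage 3 (ABS): |7|=7, |0|=0, |-3|=3, |8|=8, |-10|=10 -> [7, 0, 3, 8, 10] (max |s|=10)
Overall max amplitude: 11

Answer: 11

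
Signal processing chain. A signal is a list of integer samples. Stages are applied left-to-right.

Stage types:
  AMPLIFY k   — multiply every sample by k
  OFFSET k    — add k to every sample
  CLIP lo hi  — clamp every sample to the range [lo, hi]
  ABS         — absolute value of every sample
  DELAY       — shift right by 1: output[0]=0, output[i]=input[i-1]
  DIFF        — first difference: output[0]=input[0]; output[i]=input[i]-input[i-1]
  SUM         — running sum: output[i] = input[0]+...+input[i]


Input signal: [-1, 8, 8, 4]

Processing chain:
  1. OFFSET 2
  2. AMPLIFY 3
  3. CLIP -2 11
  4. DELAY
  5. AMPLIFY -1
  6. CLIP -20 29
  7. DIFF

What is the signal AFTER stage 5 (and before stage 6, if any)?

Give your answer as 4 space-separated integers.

Answer: 0 -3 -11 -11

Derivation:
Input: [-1, 8, 8, 4]
Stage 1 (OFFSET 2): -1+2=1, 8+2=10, 8+2=10, 4+2=6 -> [1, 10, 10, 6]
Stage 2 (AMPLIFY 3): 1*3=3, 10*3=30, 10*3=30, 6*3=18 -> [3, 30, 30, 18]
Stage 3 (CLIP -2 11): clip(3,-2,11)=3, clip(30,-2,11)=11, clip(30,-2,11)=11, clip(18,-2,11)=11 -> [3, 11, 11, 11]
Stage 4 (DELAY): [0, 3, 11, 11] = [0, 3, 11, 11] -> [0, 3, 11, 11]
Stage 5 (AMPLIFY -1): 0*-1=0, 3*-1=-3, 11*-1=-11, 11*-1=-11 -> [0, -3, -11, -11]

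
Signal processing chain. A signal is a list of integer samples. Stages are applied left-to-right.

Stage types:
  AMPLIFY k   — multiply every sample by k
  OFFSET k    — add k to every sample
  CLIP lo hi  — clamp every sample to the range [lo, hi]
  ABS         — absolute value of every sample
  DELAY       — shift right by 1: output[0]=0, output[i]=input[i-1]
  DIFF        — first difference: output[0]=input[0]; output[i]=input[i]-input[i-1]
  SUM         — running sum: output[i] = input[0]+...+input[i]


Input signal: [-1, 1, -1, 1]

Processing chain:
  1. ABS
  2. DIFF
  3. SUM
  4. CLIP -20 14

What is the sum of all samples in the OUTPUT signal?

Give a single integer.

Answer: 4

Derivation:
Input: [-1, 1, -1, 1]
Stage 1 (ABS): |-1|=1, |1|=1, |-1|=1, |1|=1 -> [1, 1, 1, 1]
Stage 2 (DIFF): s[0]=1, 1-1=0, 1-1=0, 1-1=0 -> [1, 0, 0, 0]
Stage 3 (SUM): sum[0..0]=1, sum[0..1]=1, sum[0..2]=1, sum[0..3]=1 -> [1, 1, 1, 1]
Stage 4 (CLIP -20 14): clip(1,-20,14)=1, clip(1,-20,14)=1, clip(1,-20,14)=1, clip(1,-20,14)=1 -> [1, 1, 1, 1]
Output sum: 4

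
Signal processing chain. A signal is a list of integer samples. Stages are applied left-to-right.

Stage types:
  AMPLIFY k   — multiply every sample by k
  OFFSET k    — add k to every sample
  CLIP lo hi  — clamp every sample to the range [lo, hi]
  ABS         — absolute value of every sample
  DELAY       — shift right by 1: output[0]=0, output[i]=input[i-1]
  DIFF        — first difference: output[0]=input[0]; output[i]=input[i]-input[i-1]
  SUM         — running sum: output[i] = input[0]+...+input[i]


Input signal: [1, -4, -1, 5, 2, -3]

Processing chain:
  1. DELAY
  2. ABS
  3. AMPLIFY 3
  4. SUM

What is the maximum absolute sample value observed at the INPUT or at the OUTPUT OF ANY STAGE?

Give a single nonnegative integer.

Answer: 39

Derivation:
Input: [1, -4, -1, 5, 2, -3] (max |s|=5)
Stage 1 (DELAY): [0, 1, -4, -1, 5, 2] = [0, 1, -4, -1, 5, 2] -> [0, 1, -4, -1, 5, 2] (max |s|=5)
Stage 2 (ABS): |0|=0, |1|=1, |-4|=4, |-1|=1, |5|=5, |2|=2 -> [0, 1, 4, 1, 5, 2] (max |s|=5)
Stage 3 (AMPLIFY 3): 0*3=0, 1*3=3, 4*3=12, 1*3=3, 5*3=15, 2*3=6 -> [0, 3, 12, 3, 15, 6] (max |s|=15)
Stage 4 (SUM): sum[0..0]=0, sum[0..1]=3, sum[0..2]=15, sum[0..3]=18, sum[0..4]=33, sum[0..5]=39 -> [0, 3, 15, 18, 33, 39] (max |s|=39)
Overall max amplitude: 39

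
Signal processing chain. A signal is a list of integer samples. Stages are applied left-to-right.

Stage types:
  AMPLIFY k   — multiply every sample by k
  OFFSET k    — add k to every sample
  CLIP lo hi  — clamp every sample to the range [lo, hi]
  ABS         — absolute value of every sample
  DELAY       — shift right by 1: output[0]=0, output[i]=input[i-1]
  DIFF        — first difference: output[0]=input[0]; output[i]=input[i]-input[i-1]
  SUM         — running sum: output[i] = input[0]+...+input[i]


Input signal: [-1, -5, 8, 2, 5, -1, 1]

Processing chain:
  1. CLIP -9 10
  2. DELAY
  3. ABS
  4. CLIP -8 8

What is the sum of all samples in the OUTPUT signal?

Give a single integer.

Input: [-1, -5, 8, 2, 5, -1, 1]
Stage 1 (CLIP -9 10): clip(-1,-9,10)=-1, clip(-5,-9,10)=-5, clip(8,-9,10)=8, clip(2,-9,10)=2, clip(5,-9,10)=5, clip(-1,-9,10)=-1, clip(1,-9,10)=1 -> [-1, -5, 8, 2, 5, -1, 1]
Stage 2 (DELAY): [0, -1, -5, 8, 2, 5, -1] = [0, -1, -5, 8, 2, 5, -1] -> [0, -1, -5, 8, 2, 5, -1]
Stage 3 (ABS): |0|=0, |-1|=1, |-5|=5, |8|=8, |2|=2, |5|=5, |-1|=1 -> [0, 1, 5, 8, 2, 5, 1]
Stage 4 (CLIP -8 8): clip(0,-8,8)=0, clip(1,-8,8)=1, clip(5,-8,8)=5, clip(8,-8,8)=8, clip(2,-8,8)=2, clip(5,-8,8)=5, clip(1,-8,8)=1 -> [0, 1, 5, 8, 2, 5, 1]
Output sum: 22

Answer: 22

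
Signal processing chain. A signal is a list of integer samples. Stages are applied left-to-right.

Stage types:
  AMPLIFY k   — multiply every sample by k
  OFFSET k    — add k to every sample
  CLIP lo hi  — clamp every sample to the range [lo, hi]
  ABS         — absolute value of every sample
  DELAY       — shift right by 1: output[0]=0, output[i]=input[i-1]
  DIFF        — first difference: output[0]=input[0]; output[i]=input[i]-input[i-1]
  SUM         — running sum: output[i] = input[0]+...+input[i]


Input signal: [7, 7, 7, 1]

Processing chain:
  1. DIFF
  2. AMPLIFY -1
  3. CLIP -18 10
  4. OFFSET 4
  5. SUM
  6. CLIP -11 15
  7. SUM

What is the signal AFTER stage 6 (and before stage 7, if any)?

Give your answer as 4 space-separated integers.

Answer: -3 1 5 15

Derivation:
Input: [7, 7, 7, 1]
Stage 1 (DIFF): s[0]=7, 7-7=0, 7-7=0, 1-7=-6 -> [7, 0, 0, -6]
Stage 2 (AMPLIFY -1): 7*-1=-7, 0*-1=0, 0*-1=0, -6*-1=6 -> [-7, 0, 0, 6]
Stage 3 (CLIP -18 10): clip(-7,-18,10)=-7, clip(0,-18,10)=0, clip(0,-18,10)=0, clip(6,-18,10)=6 -> [-7, 0, 0, 6]
Stage 4 (OFFSET 4): -7+4=-3, 0+4=4, 0+4=4, 6+4=10 -> [-3, 4, 4, 10]
Stage 5 (SUM): sum[0..0]=-3, sum[0..1]=1, sum[0..2]=5, sum[0..3]=15 -> [-3, 1, 5, 15]
Stage 6 (CLIP -11 15): clip(-3,-11,15)=-3, clip(1,-11,15)=1, clip(5,-11,15)=5, clip(15,-11,15)=15 -> [-3, 1, 5, 15]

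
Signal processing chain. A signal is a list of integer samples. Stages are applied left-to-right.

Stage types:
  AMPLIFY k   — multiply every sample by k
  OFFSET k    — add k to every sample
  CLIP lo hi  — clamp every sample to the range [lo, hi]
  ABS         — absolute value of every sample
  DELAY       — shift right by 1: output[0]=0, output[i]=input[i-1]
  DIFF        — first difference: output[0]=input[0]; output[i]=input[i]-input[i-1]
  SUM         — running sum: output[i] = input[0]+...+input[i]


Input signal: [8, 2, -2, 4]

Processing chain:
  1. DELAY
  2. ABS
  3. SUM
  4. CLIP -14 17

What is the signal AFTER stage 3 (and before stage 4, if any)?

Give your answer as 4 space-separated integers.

Answer: 0 8 10 12

Derivation:
Input: [8, 2, -2, 4]
Stage 1 (DELAY): [0, 8, 2, -2] = [0, 8, 2, -2] -> [0, 8, 2, -2]
Stage 2 (ABS): |0|=0, |8|=8, |2|=2, |-2|=2 -> [0, 8, 2, 2]
Stage 3 (SUM): sum[0..0]=0, sum[0..1]=8, sum[0..2]=10, sum[0..3]=12 -> [0, 8, 10, 12]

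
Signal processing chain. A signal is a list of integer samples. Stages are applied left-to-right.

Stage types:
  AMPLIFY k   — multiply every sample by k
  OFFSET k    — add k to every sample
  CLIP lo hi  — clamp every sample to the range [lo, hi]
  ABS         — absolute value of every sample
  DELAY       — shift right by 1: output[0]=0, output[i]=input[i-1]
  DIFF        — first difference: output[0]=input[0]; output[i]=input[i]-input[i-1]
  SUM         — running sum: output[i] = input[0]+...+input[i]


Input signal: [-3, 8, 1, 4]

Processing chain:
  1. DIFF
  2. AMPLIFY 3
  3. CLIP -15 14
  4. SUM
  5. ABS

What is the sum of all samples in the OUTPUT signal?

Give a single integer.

Input: [-3, 8, 1, 4]
Stage 1 (DIFF): s[0]=-3, 8--3=11, 1-8=-7, 4-1=3 -> [-3, 11, -7, 3]
Stage 2 (AMPLIFY 3): -3*3=-9, 11*3=33, -7*3=-21, 3*3=9 -> [-9, 33, -21, 9]
Stage 3 (CLIP -15 14): clip(-9,-15,14)=-9, clip(33,-15,14)=14, clip(-21,-15,14)=-15, clip(9,-15,14)=9 -> [-9, 14, -15, 9]
Stage 4 (SUM): sum[0..0]=-9, sum[0..1]=5, sum[0..2]=-10, sum[0..3]=-1 -> [-9, 5, -10, -1]
Stage 5 (ABS): |-9|=9, |5|=5, |-10|=10, |-1|=1 -> [9, 5, 10, 1]
Output sum: 25

Answer: 25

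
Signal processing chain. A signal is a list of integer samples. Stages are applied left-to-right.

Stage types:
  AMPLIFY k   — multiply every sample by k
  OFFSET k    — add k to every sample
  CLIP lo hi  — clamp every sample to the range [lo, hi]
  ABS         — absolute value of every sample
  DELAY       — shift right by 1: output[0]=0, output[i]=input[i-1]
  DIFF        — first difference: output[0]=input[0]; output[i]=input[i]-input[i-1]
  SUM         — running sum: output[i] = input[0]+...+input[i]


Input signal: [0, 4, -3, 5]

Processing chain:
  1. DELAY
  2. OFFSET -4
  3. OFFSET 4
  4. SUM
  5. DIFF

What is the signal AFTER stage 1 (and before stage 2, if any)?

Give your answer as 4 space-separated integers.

Answer: 0 0 4 -3

Derivation:
Input: [0, 4, -3, 5]
Stage 1 (DELAY): [0, 0, 4, -3] = [0, 0, 4, -3] -> [0, 0, 4, -3]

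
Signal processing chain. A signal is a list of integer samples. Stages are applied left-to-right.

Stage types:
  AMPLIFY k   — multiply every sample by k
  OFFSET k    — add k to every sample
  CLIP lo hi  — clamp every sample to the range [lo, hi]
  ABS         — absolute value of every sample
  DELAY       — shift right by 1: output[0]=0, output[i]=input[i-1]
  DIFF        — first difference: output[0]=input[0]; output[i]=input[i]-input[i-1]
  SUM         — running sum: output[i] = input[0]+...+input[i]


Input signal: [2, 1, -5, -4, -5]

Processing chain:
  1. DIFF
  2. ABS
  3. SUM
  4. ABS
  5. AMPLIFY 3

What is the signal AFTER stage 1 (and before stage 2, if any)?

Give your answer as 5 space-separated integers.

Answer: 2 -1 -6 1 -1

Derivation:
Input: [2, 1, -5, -4, -5]
Stage 1 (DIFF): s[0]=2, 1-2=-1, -5-1=-6, -4--5=1, -5--4=-1 -> [2, -1, -6, 1, -1]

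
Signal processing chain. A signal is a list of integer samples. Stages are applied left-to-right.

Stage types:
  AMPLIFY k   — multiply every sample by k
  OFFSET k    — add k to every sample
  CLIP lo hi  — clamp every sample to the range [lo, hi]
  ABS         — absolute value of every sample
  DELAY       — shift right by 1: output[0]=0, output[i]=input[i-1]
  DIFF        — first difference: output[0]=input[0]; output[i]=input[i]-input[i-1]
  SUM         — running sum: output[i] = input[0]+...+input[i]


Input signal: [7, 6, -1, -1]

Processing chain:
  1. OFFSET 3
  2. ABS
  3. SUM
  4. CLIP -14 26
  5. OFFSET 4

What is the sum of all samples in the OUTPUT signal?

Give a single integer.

Input: [7, 6, -1, -1]
Stage 1 (OFFSET 3): 7+3=10, 6+3=9, -1+3=2, -1+3=2 -> [10, 9, 2, 2]
Stage 2 (ABS): |10|=10, |9|=9, |2|=2, |2|=2 -> [10, 9, 2, 2]
Stage 3 (SUM): sum[0..0]=10, sum[0..1]=19, sum[0..2]=21, sum[0..3]=23 -> [10, 19, 21, 23]
Stage 4 (CLIP -14 26): clip(10,-14,26)=10, clip(19,-14,26)=19, clip(21,-14,26)=21, clip(23,-14,26)=23 -> [10, 19, 21, 23]
Stage 5 (OFFSET 4): 10+4=14, 19+4=23, 21+4=25, 23+4=27 -> [14, 23, 25, 27]
Output sum: 89

Answer: 89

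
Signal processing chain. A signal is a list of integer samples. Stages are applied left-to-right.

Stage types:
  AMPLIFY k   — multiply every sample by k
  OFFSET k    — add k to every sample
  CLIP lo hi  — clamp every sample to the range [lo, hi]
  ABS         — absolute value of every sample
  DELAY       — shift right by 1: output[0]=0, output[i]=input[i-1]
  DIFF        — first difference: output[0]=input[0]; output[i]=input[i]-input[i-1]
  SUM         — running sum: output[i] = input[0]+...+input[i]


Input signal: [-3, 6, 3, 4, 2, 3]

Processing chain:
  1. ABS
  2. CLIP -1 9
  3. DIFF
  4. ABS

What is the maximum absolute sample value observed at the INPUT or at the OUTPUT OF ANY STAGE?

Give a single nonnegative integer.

Input: [-3, 6, 3, 4, 2, 3] (max |s|=6)
Stage 1 (ABS): |-3|=3, |6|=6, |3|=3, |4|=4, |2|=2, |3|=3 -> [3, 6, 3, 4, 2, 3] (max |s|=6)
Stage 2 (CLIP -1 9): clip(3,-1,9)=3, clip(6,-1,9)=6, clip(3,-1,9)=3, clip(4,-1,9)=4, clip(2,-1,9)=2, clip(3,-1,9)=3 -> [3, 6, 3, 4, 2, 3] (max |s|=6)
Stage 3 (DIFF): s[0]=3, 6-3=3, 3-6=-3, 4-3=1, 2-4=-2, 3-2=1 -> [3, 3, -3, 1, -2, 1] (max |s|=3)
Stage 4 (ABS): |3|=3, |3|=3, |-3|=3, |1|=1, |-2|=2, |1|=1 -> [3, 3, 3, 1, 2, 1] (max |s|=3)
Overall max amplitude: 6

Answer: 6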